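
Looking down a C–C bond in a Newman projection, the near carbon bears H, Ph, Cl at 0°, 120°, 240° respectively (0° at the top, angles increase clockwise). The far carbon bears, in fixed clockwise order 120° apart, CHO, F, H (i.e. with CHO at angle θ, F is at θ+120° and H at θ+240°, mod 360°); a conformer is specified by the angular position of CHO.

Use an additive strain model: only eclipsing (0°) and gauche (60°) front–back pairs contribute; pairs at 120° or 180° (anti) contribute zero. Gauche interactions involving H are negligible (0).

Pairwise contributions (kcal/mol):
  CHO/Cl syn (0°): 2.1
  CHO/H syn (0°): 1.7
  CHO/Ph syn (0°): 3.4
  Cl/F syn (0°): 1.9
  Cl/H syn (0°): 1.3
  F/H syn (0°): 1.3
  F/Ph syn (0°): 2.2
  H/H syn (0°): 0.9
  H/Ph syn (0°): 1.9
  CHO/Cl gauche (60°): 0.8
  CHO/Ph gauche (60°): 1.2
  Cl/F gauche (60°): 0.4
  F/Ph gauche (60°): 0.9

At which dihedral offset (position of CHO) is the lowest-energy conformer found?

CHO at 0° is eclipsed. H at 0° is eclipsed with CHO at 0° (1.7); Ph at 120° is eclipsed with F at 120° (2.2); Cl at 240° is eclipsed with H at 240° (1.3). Total 5.2 kcal/mol.
CHO at 60° is staggered. Ph at 120° is gauche with CHO at 60° (1.2); Ph at 120° is gauche with F at 180° (0.9); Cl at 240° is gauche with F at 180° (0.4). Total 2.5 kcal/mol.
CHO at 120° is eclipsed. H at 0° is eclipsed with H at 0° (0.9); Ph at 120° is eclipsed with CHO at 120° (3.4); Cl at 240° is eclipsed with F at 240° (1.9). Total 6.2 kcal/mol.
CHO at 180° is staggered. Ph at 120° is gauche with CHO at 180° (1.2); Cl at 240° is gauche with CHO at 180° (0.8); Cl at 240° is gauche with F at 300° (0.4). Total 2.4 kcal/mol.
CHO at 240° is eclipsed. H at 0° is eclipsed with F at 0° (1.3); Ph at 120° is eclipsed with H at 120° (1.9); Cl at 240° is eclipsed with CHO at 240° (2.1). Total 5.3 kcal/mol.
CHO at 300° is staggered. Ph at 120° is gauche with F at 60° (0.9); Cl at 240° is gauche with CHO at 300° (0.8). Total 1.7 kcal/mol.
The minimum (1.7 kcal/mol) occurs with CHO at 300°.

300°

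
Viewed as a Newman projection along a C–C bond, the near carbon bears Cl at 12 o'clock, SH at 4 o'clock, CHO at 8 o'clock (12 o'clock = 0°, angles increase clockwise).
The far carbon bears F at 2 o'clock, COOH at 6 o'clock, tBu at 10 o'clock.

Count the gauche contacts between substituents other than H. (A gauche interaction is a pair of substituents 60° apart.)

Non-H gauche pairs: Cl(0°)/F(60°); Cl(0°)/tBu(300°); SH(120°)/F(60°); SH(120°)/COOH(180°); CHO(240°)/COOH(180°); CHO(240°)/tBu(300°) — 6 interactions.

6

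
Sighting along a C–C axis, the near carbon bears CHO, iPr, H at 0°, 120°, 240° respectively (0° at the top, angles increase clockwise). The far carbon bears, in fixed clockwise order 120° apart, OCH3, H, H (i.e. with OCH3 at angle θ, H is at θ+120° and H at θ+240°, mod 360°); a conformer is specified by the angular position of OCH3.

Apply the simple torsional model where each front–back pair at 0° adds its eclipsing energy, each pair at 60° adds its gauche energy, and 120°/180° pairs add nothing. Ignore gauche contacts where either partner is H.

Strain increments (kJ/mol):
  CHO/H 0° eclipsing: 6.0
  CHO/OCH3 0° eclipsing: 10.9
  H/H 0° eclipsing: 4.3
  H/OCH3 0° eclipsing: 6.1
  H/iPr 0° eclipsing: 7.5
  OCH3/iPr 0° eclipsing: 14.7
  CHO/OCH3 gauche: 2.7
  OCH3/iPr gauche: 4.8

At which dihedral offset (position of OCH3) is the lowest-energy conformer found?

OCH3 at 0° (eclipsed): CHO(0°)/OCH3(0°) eclipsed 10.9; iPr(120°)/H(120°) eclipsed 7.5; H(240°)/H(240°) eclipsed 4.3 → 22.7 kJ/mol.
OCH3 at 60° (staggered): CHO(0°)/OCH3(60°) gauche 2.7; iPr(120°)/OCH3(60°) gauche 4.8 → 7.5 kJ/mol.
OCH3 at 120° (eclipsed): CHO(0°)/H(0°) eclipsed 6.0; iPr(120°)/OCH3(120°) eclipsed 14.7; H(240°)/H(240°) eclipsed 4.3 → 25.0 kJ/mol.
OCH3 at 180° (staggered): iPr(120°)/OCH3(180°) gauche 4.8 → 4.8 kJ/mol.
OCH3 at 240° (eclipsed): CHO(0°)/H(0°) eclipsed 6.0; iPr(120°)/H(120°) eclipsed 7.5; H(240°)/OCH3(240°) eclipsed 6.1 → 19.6 kJ/mol.
OCH3 at 300° (staggered): CHO(0°)/OCH3(300°) gauche 2.7 → 2.7 kJ/mol.
The minimum (2.7 kJ/mol) occurs with OCH3 at 300°.

300°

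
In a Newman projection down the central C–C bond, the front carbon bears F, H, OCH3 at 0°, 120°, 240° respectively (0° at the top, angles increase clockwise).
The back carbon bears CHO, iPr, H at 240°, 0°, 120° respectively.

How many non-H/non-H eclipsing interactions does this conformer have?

Non-H eclipsing pairs: F(0°)/iPr(0°); OCH3(240°)/CHO(240°) — 2 interactions.

2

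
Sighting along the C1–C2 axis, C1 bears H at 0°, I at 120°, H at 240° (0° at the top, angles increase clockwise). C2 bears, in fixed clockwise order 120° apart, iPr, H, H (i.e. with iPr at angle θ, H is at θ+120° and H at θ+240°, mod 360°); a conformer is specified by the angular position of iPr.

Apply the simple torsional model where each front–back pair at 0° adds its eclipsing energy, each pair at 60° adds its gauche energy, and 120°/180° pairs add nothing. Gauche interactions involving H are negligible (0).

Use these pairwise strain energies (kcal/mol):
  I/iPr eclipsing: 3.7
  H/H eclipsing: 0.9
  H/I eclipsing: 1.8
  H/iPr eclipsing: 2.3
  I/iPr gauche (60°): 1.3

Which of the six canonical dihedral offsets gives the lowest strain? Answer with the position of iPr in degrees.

300°

iPr at 0° is eclipsed. H at 0° is eclipsed with iPr at 0° (2.3); I at 120° is eclipsed with H at 120° (1.8); H at 240° is eclipsed with H at 240° (0.9). Total 5.0 kcal/mol.
iPr at 60° is staggered. I at 120° is gauche with iPr at 60° (1.3). Total 1.3 kcal/mol.
iPr at 120° is eclipsed. H at 0° is eclipsed with H at 0° (0.9); I at 120° is eclipsed with iPr at 120° (3.7); H at 240° is eclipsed with H at 240° (0.9). Total 5.5 kcal/mol.
iPr at 180° is staggered. I at 120° is gauche with iPr at 180° (1.3). Total 1.3 kcal/mol.
iPr at 240° is eclipsed. H at 0° is eclipsed with H at 0° (0.9); I at 120° is eclipsed with H at 120° (1.8); H at 240° is eclipsed with iPr at 240° (2.3). Total 5.0 kcal/mol.
iPr at 300° (staggered): no non-H gauche contacts → 0.0 kcal/mol.
The minimum (0.0 kcal/mol) occurs with iPr at 300°.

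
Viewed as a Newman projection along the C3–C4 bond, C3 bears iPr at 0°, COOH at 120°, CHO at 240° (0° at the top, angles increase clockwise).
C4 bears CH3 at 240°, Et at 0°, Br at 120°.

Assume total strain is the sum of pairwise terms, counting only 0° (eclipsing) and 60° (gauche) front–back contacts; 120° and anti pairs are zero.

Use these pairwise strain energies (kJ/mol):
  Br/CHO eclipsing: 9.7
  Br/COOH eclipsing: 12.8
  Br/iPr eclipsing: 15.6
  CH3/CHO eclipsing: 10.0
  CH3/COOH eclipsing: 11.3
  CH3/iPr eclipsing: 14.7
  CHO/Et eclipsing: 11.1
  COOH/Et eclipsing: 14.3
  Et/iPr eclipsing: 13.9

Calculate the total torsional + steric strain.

This conformer (eclipsed): iPr(0°)/Et(0°) eclipsed 13.9; COOH(120°)/Br(120°) eclipsed 12.8; CHO(240°)/CH3(240°) eclipsed 10.0 → 36.7 kJ/mol.

36.7 kJ/mol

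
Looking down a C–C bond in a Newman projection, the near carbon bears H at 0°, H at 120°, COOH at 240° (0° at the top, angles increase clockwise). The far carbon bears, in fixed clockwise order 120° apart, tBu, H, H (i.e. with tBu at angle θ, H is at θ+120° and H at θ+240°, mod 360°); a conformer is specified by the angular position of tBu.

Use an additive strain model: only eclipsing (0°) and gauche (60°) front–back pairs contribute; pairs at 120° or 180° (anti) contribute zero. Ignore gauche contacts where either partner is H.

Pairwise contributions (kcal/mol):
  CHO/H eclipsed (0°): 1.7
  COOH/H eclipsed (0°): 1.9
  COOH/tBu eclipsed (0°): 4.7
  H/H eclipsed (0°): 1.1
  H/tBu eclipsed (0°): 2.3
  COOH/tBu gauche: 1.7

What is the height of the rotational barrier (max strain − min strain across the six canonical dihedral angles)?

6.9 kcal/mol

tBu at 0° is eclipsed. H at 0° is eclipsed with tBu at 0° (2.3); H at 120° is eclipsed with H at 120° (1.1); COOH at 240° is eclipsed with H at 240° (1.9). Total 5.3 kcal/mol.
tBu at 60° (staggered): no non-H gauche contacts → 0.0 kcal/mol.
tBu at 120° is eclipsed. H at 0° is eclipsed with H at 0° (1.1); H at 120° is eclipsed with tBu at 120° (2.3); COOH at 240° is eclipsed with H at 240° (1.9). Total 5.3 kcal/mol.
tBu at 180° is staggered. COOH at 240° is gauche with tBu at 180° (1.7). Total 1.7 kcal/mol.
tBu at 240° is eclipsed. H at 0° is eclipsed with H at 0° (1.1); H at 120° is eclipsed with H at 120° (1.1); COOH at 240° is eclipsed with tBu at 240° (4.7). Total 6.9 kcal/mol.
tBu at 300° is staggered. COOH at 240° is gauche with tBu at 300° (1.7). Total 1.7 kcal/mol.
Max at 240° (6.9 kcal/mol), min at 60° (0.0 kcal/mol); barrier = 6.9 kcal/mol.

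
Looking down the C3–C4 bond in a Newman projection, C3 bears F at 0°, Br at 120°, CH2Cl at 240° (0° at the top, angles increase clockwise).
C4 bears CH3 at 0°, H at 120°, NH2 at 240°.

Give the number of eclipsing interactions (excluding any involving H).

Non-H eclipsing pairs: F(0°)/CH3(0°); CH2Cl(240°)/NH2(240°) — 2 interactions.

2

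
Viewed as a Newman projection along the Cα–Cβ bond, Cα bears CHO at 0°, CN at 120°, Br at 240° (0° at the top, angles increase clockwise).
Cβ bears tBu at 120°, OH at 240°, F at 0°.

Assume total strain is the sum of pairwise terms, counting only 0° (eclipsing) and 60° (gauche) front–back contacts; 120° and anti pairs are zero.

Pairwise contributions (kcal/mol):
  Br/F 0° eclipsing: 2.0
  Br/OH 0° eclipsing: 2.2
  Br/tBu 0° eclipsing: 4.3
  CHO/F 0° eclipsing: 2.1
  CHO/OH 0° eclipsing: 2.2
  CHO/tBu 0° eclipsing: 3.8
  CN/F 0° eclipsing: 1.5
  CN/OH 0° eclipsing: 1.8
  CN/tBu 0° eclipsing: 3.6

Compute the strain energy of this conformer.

This conformer (eclipsed): CHO–F eclipsed, CN–tBu eclipsed, Br–OH eclipsed; 2.1 + 3.6 + 2.2 = 7.9 kcal/mol.

7.9 kcal/mol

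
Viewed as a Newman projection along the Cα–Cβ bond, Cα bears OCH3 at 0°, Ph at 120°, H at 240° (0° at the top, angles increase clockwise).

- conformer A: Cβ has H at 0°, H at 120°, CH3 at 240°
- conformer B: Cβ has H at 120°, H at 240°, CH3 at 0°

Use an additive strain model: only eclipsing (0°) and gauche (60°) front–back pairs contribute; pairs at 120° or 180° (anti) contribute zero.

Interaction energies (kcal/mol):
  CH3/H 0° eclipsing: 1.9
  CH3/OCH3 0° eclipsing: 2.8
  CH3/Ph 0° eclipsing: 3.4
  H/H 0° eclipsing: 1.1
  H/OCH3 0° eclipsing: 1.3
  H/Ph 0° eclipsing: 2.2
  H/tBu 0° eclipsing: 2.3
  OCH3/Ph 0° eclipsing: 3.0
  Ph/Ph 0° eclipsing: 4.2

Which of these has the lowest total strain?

A is eclipsed. OCH3 at 0° is eclipsed with H at 0° (1.3); Ph at 120° is eclipsed with H at 120° (2.2); H at 240° is eclipsed with CH3 at 240° (1.9). Total 5.4 kcal/mol.
B is eclipsed. OCH3 at 0° is eclipsed with CH3 at 0° (2.8); Ph at 120° is eclipsed with H at 120° (2.2); H at 240° is eclipsed with H at 240° (1.1). Total 6.1 kcal/mol.
A has the lowest total (5.4 kcal/mol).

A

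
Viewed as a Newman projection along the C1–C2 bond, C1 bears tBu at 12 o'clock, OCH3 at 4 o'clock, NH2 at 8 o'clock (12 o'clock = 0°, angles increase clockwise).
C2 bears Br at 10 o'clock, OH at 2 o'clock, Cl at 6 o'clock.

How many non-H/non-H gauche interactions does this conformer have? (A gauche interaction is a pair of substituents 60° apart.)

Non-H gauche pairs: tBu(0°)/Br(300°); tBu(0°)/OH(60°); OCH3(120°)/OH(60°); OCH3(120°)/Cl(180°); NH2(240°)/Br(300°); NH2(240°)/Cl(180°) — 6 interactions.

6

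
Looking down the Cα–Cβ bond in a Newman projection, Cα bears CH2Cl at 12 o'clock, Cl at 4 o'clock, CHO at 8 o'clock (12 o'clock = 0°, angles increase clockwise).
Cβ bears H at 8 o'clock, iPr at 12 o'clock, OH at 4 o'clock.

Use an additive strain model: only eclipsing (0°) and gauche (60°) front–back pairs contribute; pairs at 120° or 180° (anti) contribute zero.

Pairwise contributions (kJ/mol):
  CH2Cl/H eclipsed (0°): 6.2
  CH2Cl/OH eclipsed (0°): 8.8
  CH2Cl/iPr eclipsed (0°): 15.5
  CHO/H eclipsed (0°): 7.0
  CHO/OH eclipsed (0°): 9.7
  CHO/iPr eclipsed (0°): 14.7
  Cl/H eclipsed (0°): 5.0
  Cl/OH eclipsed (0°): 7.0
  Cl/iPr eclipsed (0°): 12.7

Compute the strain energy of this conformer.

29.5 kJ/mol

This conformer (eclipsed): CH2Cl(0°)/iPr(0°) eclipsed 15.5; Cl(120°)/OH(120°) eclipsed 7.0; CHO(240°)/H(240°) eclipsed 7.0 → 29.5 kJ/mol.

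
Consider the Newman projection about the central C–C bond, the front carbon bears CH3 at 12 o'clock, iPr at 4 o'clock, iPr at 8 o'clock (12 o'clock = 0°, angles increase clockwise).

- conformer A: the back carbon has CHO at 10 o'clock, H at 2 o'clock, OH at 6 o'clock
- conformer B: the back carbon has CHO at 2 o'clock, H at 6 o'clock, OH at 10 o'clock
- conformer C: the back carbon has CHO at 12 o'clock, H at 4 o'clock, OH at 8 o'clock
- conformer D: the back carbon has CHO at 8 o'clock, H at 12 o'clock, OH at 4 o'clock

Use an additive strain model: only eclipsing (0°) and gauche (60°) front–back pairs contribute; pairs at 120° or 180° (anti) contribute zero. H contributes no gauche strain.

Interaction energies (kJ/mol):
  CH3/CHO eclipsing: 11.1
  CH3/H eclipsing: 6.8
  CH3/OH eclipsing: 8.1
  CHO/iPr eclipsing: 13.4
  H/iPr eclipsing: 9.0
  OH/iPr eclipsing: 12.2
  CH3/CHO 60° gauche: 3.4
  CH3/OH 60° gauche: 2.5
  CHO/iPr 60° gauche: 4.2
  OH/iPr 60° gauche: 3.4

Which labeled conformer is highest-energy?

D

A (staggered): CH3–CHO gauche, iPr–OH gauche, iPr–CHO gauche, iPr–OH gauche; 3.4 + 3.4 + 4.2 + 3.4 = 14.4 kJ/mol.
B (staggered): CH3–CHO gauche, CH3–OH gauche, iPr–CHO gauche, iPr–OH gauche; 3.4 + 2.5 + 4.2 + 3.4 = 13.5 kJ/mol.
C (eclipsed): CH3–CHO eclipsed, iPr–H eclipsed, iPr–OH eclipsed; 11.1 + 9.0 + 12.2 = 32.3 kJ/mol.
D (eclipsed): CH3–H eclipsed, iPr–OH eclipsed, iPr–CHO eclipsed; 6.8 + 12.2 + 13.4 = 32.4 kJ/mol.
D has the highest total (32.4 kJ/mol).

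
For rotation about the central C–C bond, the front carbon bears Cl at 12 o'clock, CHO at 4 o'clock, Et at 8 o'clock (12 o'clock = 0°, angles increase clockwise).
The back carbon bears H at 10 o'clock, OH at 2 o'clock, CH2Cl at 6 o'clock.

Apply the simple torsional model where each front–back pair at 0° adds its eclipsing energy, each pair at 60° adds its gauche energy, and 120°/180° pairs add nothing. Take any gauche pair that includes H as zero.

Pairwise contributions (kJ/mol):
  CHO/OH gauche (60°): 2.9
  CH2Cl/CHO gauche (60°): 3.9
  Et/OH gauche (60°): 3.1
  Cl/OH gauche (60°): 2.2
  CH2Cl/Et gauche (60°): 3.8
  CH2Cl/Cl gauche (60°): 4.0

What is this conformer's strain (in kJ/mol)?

This conformer (staggered): Cl(0°)/OH(60°) gauche 2.2; CHO(120°)/OH(60°) gauche 2.9; CHO(120°)/CH2Cl(180°) gauche 3.9; Et(240°)/CH2Cl(180°) gauche 3.8 → 12.8 kJ/mol.

12.8 kJ/mol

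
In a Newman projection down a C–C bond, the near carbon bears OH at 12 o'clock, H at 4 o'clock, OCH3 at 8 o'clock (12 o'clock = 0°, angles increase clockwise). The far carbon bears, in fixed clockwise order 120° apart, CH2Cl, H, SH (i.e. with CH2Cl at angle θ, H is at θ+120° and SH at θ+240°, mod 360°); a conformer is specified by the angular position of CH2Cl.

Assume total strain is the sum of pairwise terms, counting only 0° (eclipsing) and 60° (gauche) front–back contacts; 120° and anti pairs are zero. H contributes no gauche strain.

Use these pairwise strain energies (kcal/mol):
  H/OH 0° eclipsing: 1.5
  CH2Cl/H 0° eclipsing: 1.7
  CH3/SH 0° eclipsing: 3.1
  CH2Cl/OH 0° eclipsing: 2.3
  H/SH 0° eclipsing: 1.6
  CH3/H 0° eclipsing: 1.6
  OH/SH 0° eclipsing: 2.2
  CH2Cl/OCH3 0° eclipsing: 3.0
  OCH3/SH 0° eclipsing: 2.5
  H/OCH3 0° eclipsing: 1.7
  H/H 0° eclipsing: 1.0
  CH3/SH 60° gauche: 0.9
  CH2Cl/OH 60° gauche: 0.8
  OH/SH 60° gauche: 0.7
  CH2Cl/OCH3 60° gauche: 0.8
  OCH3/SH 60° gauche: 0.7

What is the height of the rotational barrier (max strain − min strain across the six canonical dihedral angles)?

CH2Cl at 0° (eclipsed): OH–CH2Cl eclipsed, H–H eclipsed, OCH3–SH eclipsed; 2.3 + 1.0 + 2.5 = 5.8 kcal/mol.
CH2Cl at 60° (staggered): OH–CH2Cl gauche, OH–SH gauche, OCH3–SH gauche; 0.8 + 0.7 + 0.7 = 2.2 kcal/mol.
CH2Cl at 120° (eclipsed): OH–SH eclipsed, H–CH2Cl eclipsed, OCH3–H eclipsed; 2.2 + 1.7 + 1.7 = 5.6 kcal/mol.
CH2Cl at 180° (staggered): OH–SH gauche, OCH3–CH2Cl gauche; 0.7 + 0.8 = 1.5 kcal/mol.
CH2Cl at 240° (eclipsed): OH–H eclipsed, H–SH eclipsed, OCH3–CH2Cl eclipsed; 1.5 + 1.6 + 3.0 = 6.1 kcal/mol.
CH2Cl at 300° (staggered): OH–CH2Cl gauche, OCH3–CH2Cl gauche, OCH3–SH gauche; 0.8 + 0.8 + 0.7 = 2.3 kcal/mol.
Max at 240° (6.1 kcal/mol), min at 180° (1.5 kcal/mol); barrier = 4.6 kcal/mol.

4.6 kcal/mol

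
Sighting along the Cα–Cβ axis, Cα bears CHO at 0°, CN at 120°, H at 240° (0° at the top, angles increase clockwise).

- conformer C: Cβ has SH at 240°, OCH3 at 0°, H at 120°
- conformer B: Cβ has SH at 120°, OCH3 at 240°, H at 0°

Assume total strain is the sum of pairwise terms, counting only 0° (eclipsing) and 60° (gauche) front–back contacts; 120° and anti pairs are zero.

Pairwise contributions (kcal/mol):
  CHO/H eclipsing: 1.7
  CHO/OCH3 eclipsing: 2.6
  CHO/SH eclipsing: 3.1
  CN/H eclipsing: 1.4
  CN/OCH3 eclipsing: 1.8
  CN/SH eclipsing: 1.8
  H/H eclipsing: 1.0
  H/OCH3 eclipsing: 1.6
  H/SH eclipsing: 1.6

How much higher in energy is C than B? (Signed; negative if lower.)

C (eclipsed): CHO(0°)/OCH3(0°) eclipsed 2.6; CN(120°)/H(120°) eclipsed 1.4; H(240°)/SH(240°) eclipsed 1.6 → 5.6 kcal/mol.
B (eclipsed): CHO(0°)/H(0°) eclipsed 1.7; CN(120°)/SH(120°) eclipsed 1.8; H(240°)/OCH3(240°) eclipsed 1.6 → 5.1 kcal/mol.
E(C) − E(B) = 5.6 − 5.1 = +0.5 kcal/mol.

+0.5 kcal/mol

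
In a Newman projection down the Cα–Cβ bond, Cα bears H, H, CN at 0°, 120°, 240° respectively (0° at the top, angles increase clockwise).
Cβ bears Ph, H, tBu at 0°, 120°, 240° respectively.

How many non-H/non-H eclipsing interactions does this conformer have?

Non-H eclipsing pairs: CN(240°)/tBu(240°) — 1 interaction.

1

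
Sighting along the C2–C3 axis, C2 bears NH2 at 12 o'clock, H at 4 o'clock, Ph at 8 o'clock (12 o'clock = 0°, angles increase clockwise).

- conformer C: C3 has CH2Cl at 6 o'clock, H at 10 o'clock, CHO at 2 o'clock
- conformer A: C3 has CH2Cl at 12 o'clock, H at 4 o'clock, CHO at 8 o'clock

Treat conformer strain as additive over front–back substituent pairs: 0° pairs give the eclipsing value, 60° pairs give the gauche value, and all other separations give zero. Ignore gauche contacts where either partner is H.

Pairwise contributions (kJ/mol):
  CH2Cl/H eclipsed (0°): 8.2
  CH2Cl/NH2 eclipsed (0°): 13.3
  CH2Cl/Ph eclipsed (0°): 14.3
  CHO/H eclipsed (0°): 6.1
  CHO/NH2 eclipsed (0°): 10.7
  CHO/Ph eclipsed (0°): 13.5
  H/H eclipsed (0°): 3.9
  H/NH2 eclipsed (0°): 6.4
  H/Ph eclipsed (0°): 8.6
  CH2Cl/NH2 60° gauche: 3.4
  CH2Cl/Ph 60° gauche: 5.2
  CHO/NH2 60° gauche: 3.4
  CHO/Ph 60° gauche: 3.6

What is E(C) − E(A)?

-22.1 kJ/mol

C (staggered): NH2(0°)/CHO(60°) gauche 3.4; Ph(240°)/CH2Cl(180°) gauche 5.2 → 8.6 kJ/mol.
A (eclipsed): NH2(0°)/CH2Cl(0°) eclipsed 13.3; H(120°)/H(120°) eclipsed 3.9; Ph(240°)/CHO(240°) eclipsed 13.5 → 30.7 kJ/mol.
E(C) − E(A) = 8.6 − 30.7 = -22.1 kJ/mol.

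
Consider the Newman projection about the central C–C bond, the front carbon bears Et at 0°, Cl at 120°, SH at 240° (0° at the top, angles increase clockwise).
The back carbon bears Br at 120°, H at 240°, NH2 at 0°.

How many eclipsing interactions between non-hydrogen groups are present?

Non-H eclipsing pairs: Et(0°)/NH2(0°); Cl(120°)/Br(120°) — 2 interactions.

2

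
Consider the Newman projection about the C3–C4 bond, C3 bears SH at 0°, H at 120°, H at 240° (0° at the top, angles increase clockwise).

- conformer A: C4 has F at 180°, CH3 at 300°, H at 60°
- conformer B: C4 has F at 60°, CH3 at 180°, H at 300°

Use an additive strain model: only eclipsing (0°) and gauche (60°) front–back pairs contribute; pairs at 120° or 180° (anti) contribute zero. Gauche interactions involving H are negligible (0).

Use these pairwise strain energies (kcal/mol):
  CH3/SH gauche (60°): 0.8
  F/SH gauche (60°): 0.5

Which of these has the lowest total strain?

A (staggered): SH–CH3 gauche; 0.8 = 0.8 kcal/mol.
B (staggered): SH–F gauche; 0.5 = 0.5 kcal/mol.
B has the lowest total (0.5 kcal/mol).

B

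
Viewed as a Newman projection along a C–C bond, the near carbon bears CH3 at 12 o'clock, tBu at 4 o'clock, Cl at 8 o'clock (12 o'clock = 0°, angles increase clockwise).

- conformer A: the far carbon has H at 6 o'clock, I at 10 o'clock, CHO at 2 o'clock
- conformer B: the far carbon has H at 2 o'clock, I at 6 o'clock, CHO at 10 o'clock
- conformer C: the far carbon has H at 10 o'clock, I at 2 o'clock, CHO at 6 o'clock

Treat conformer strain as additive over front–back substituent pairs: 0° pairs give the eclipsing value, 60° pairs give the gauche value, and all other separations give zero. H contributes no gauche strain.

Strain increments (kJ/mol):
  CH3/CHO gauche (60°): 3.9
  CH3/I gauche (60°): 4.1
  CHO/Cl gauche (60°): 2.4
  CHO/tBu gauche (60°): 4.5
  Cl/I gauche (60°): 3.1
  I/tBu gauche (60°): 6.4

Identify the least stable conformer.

A is staggered. CH3 at 0° is gauche with I at 300° (4.1); CH3 at 0° is gauche with CHO at 60° (3.9); tBu at 120° is gauche with CHO at 60° (4.5); Cl at 240° is gauche with I at 300° (3.1). Total 15.6 kJ/mol.
B is staggered. CH3 at 0° is gauche with CHO at 300° (3.9); tBu at 120° is gauche with I at 180° (6.4); Cl at 240° is gauche with I at 180° (3.1); Cl at 240° is gauche with CHO at 300° (2.4). Total 15.8 kJ/mol.
C is staggered. CH3 at 0° is gauche with I at 60° (4.1); tBu at 120° is gauche with I at 60° (6.4); tBu at 120° is gauche with CHO at 180° (4.5); Cl at 240° is gauche with CHO at 180° (2.4). Total 17.4 kJ/mol.
C has the highest total (17.4 kJ/mol).

C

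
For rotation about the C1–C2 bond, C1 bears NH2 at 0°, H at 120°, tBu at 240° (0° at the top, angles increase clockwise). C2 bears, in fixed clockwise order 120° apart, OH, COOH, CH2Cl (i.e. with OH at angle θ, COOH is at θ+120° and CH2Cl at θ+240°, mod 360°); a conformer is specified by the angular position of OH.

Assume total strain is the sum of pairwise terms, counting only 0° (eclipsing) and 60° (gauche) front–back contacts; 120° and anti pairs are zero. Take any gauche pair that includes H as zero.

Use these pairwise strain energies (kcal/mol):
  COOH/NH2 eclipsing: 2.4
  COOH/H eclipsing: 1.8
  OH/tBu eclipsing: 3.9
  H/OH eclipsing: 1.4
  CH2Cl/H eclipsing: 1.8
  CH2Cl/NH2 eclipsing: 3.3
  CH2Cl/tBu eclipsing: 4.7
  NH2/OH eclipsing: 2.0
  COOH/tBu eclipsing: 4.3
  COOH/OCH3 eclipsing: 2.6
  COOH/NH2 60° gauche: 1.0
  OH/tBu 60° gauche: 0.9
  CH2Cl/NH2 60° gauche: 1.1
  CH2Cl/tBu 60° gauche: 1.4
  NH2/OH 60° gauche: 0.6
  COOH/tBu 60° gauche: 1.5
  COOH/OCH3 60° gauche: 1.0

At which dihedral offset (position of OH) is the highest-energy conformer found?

120°

OH at 0° is eclipsed. NH2 at 0° is eclipsed with OH at 0° (2.0); H at 120° is eclipsed with COOH at 120° (1.8); tBu at 240° is eclipsed with CH2Cl at 240° (4.7). Total 8.5 kcal/mol.
OH at 60° is staggered. NH2 at 0° is gauche with OH at 60° (0.6); NH2 at 0° is gauche with CH2Cl at 300° (1.1); tBu at 240° is gauche with COOH at 180° (1.5); tBu at 240° is gauche with CH2Cl at 300° (1.4). Total 4.6 kcal/mol.
OH at 120° is eclipsed. NH2 at 0° is eclipsed with CH2Cl at 0° (3.3); H at 120° is eclipsed with OH at 120° (1.4); tBu at 240° is eclipsed with COOH at 240° (4.3). Total 9.0 kcal/mol.
OH at 180° is staggered. NH2 at 0° is gauche with COOH at 300° (1.0); NH2 at 0° is gauche with CH2Cl at 60° (1.1); tBu at 240° is gauche with OH at 180° (0.9); tBu at 240° is gauche with COOH at 300° (1.5). Total 4.5 kcal/mol.
OH at 240° is eclipsed. NH2 at 0° is eclipsed with COOH at 0° (2.4); H at 120° is eclipsed with CH2Cl at 120° (1.8); tBu at 240° is eclipsed with OH at 240° (3.9). Total 8.1 kcal/mol.
OH at 300° is staggered. NH2 at 0° is gauche with OH at 300° (0.6); NH2 at 0° is gauche with COOH at 60° (1.0); tBu at 240° is gauche with OH at 300° (0.9); tBu at 240° is gauche with CH2Cl at 180° (1.4). Total 3.9 kcal/mol.
The maximum (9.0 kcal/mol) occurs with OH at 120°.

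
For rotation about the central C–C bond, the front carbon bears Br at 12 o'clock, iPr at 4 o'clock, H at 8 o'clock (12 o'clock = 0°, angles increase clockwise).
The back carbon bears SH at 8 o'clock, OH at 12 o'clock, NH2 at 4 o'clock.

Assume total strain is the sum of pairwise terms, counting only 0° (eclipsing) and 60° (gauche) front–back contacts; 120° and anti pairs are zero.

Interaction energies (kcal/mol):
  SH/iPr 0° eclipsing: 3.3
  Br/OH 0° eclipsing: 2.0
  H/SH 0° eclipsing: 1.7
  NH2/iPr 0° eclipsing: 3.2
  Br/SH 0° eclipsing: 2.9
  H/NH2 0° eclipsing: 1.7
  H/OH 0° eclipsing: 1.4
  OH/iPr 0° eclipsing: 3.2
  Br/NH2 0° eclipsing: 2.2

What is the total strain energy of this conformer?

This conformer is eclipsed. Br at 0° is eclipsed with OH at 0° (2.0); iPr at 120° is eclipsed with NH2 at 120° (3.2); H at 240° is eclipsed with SH at 240° (1.7). Total 6.9 kcal/mol.

6.9 kcal/mol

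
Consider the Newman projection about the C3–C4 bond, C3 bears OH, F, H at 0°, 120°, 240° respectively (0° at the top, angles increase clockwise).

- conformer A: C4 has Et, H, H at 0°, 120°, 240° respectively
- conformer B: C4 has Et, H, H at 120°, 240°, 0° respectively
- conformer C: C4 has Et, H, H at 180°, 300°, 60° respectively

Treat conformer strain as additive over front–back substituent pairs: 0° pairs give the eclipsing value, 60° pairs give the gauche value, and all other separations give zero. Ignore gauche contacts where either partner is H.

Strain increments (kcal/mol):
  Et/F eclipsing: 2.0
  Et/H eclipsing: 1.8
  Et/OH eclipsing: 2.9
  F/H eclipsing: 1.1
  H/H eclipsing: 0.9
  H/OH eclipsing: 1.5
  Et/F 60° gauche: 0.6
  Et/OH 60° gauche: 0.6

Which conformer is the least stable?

A

A is eclipsed. OH at 0° is eclipsed with Et at 0° (2.9); F at 120° is eclipsed with H at 120° (1.1); H at 240° is eclipsed with H at 240° (0.9). Total 4.9 kcal/mol.
B is eclipsed. OH at 0° is eclipsed with H at 0° (1.5); F at 120° is eclipsed with Et at 120° (2.0); H at 240° is eclipsed with H at 240° (0.9). Total 4.4 kcal/mol.
C is staggered. F at 120° is gauche with Et at 180° (0.6). Total 0.6 kcal/mol.
A has the highest total (4.9 kcal/mol).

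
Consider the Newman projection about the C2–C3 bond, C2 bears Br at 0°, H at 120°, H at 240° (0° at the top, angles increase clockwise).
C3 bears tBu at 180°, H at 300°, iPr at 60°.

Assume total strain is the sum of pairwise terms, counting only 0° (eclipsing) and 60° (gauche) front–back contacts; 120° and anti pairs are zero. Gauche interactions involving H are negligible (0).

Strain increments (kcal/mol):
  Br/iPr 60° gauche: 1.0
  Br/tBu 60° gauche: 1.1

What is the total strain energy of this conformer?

1.0 kcal/mol

This conformer (staggered): Br(0°)/iPr(60°) gauche 1.0 → 1.0 kcal/mol.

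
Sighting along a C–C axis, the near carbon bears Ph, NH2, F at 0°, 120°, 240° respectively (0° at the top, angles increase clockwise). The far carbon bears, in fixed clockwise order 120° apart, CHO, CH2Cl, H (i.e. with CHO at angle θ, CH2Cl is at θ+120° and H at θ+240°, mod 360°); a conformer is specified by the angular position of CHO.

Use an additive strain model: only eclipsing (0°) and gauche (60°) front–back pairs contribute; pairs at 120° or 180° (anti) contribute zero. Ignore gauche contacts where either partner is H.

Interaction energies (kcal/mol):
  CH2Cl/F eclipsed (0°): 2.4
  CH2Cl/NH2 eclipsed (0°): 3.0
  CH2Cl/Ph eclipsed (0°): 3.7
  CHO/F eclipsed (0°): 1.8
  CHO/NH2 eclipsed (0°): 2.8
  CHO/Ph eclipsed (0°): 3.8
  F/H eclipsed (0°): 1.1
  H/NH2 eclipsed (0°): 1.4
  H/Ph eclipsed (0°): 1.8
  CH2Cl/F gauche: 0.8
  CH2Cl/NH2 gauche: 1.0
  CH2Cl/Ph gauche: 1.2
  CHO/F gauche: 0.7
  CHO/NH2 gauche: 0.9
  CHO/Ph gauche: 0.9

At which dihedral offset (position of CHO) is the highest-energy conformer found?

CHO at 0° (eclipsed): Ph(0°)/CHO(0°) eclipsed 3.8; NH2(120°)/CH2Cl(120°) eclipsed 3.0; F(240°)/H(240°) eclipsed 1.1 → 7.9 kcal/mol.
CHO at 60° (staggered): Ph(0°)/CHO(60°) gauche 0.9; NH2(120°)/CHO(60°) gauche 0.9; NH2(120°)/CH2Cl(180°) gauche 1.0; F(240°)/CH2Cl(180°) gauche 0.8 → 3.6 kcal/mol.
CHO at 120° (eclipsed): Ph(0°)/H(0°) eclipsed 1.8; NH2(120°)/CHO(120°) eclipsed 2.8; F(240°)/CH2Cl(240°) eclipsed 2.4 → 7.0 kcal/mol.
CHO at 180° (staggered): Ph(0°)/CH2Cl(300°) gauche 1.2; NH2(120°)/CHO(180°) gauche 0.9; F(240°)/CHO(180°) gauche 0.7; F(240°)/CH2Cl(300°) gauche 0.8 → 3.6 kcal/mol.
CHO at 240° (eclipsed): Ph(0°)/CH2Cl(0°) eclipsed 3.7; NH2(120°)/H(120°) eclipsed 1.4; F(240°)/CHO(240°) eclipsed 1.8 → 6.9 kcal/mol.
CHO at 300° (staggered): Ph(0°)/CHO(300°) gauche 0.9; Ph(0°)/CH2Cl(60°) gauche 1.2; NH2(120°)/CH2Cl(60°) gauche 1.0; F(240°)/CHO(300°) gauche 0.7 → 3.8 kcal/mol.
The maximum (7.9 kcal/mol) occurs with CHO at 0°.

0°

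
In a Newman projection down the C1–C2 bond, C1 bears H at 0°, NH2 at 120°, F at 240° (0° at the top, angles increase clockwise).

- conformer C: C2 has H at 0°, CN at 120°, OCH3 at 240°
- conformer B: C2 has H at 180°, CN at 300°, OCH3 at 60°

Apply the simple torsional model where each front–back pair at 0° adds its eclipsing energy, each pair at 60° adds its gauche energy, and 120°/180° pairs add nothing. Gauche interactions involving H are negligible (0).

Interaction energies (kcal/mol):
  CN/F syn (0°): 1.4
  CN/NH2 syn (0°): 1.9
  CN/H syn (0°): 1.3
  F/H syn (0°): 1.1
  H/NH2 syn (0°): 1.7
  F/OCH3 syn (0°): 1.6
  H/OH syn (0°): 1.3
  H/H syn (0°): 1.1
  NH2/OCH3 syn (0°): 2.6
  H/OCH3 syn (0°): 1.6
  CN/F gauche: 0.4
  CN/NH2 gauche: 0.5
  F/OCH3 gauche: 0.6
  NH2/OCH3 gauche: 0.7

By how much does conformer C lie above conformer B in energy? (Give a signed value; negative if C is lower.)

+3.5 kcal/mol

C (eclipsed): H–H eclipsed, NH2–CN eclipsed, F–OCH3 eclipsed; 1.1 + 1.9 + 1.6 = 4.6 kcal/mol.
B (staggered): NH2–OCH3 gauche, F–CN gauche; 0.7 + 0.4 = 1.1 kcal/mol.
E(C) − E(B) = 4.6 − 1.1 = +3.5 kcal/mol.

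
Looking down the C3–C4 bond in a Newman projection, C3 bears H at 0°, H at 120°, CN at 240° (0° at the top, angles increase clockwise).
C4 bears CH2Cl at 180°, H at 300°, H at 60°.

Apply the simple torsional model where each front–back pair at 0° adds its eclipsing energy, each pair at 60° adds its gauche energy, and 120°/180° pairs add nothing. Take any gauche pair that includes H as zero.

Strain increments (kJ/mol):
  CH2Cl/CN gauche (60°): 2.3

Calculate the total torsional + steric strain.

This conformer is staggered. CN at 240° is gauche with CH2Cl at 180° (2.3). Total 2.3 kJ/mol.

2.3 kJ/mol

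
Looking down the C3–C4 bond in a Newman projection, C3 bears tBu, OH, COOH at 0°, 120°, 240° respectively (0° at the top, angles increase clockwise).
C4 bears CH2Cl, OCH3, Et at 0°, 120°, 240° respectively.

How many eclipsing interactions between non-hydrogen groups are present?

3

Non-H eclipsing pairs: tBu(0°)/CH2Cl(0°); OH(120°)/OCH3(120°); COOH(240°)/Et(240°) — 3 interactions.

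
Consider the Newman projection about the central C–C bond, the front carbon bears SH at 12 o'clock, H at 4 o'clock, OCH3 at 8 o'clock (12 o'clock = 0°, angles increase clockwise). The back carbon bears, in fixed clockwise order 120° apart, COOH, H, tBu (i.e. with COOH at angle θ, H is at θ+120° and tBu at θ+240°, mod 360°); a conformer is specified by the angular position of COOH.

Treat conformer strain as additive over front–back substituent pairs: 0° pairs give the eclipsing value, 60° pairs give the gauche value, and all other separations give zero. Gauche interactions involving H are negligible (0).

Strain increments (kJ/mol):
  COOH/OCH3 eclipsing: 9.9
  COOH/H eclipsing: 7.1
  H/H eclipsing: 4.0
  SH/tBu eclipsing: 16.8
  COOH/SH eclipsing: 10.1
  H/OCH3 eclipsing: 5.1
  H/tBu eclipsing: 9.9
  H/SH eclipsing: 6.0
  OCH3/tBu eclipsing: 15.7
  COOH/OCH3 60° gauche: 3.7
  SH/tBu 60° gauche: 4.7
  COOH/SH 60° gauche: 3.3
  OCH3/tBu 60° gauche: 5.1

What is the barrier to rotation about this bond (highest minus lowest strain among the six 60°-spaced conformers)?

COOH at 0° (eclipsed): SH(0°)/COOH(0°) eclipsed 10.1; H(120°)/H(120°) eclipsed 4.0; OCH3(240°)/tBu(240°) eclipsed 15.7 → 29.8 kJ/mol.
COOH at 60° (staggered): SH(0°)/COOH(60°) gauche 3.3; SH(0°)/tBu(300°) gauche 4.7; OCH3(240°)/tBu(300°) gauche 5.1 → 13.1 kJ/mol.
COOH at 120° (eclipsed): SH(0°)/tBu(0°) eclipsed 16.8; H(120°)/COOH(120°) eclipsed 7.1; OCH3(240°)/H(240°) eclipsed 5.1 → 29.0 kJ/mol.
COOH at 180° (staggered): SH(0°)/tBu(60°) gauche 4.7; OCH3(240°)/COOH(180°) gauche 3.7 → 8.4 kJ/mol.
COOH at 240° (eclipsed): SH(0°)/H(0°) eclipsed 6.0; H(120°)/tBu(120°) eclipsed 9.9; OCH3(240°)/COOH(240°) eclipsed 9.9 → 25.8 kJ/mol.
COOH at 300° (staggered): SH(0°)/COOH(300°) gauche 3.3; OCH3(240°)/COOH(300°) gauche 3.7; OCH3(240°)/tBu(180°) gauche 5.1 → 12.1 kJ/mol.
Max at 0° (29.8 kJ/mol), min at 180° (8.4 kJ/mol); barrier = 21.4 kJ/mol.

21.4 kJ/mol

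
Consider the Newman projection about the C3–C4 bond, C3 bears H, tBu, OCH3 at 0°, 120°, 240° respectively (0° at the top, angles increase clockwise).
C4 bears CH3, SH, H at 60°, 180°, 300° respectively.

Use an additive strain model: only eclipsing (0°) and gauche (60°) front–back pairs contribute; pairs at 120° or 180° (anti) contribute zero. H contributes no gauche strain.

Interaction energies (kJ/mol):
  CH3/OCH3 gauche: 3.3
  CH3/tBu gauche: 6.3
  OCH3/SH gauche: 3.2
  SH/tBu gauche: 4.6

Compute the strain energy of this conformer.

14.1 kJ/mol

This conformer (staggered): tBu(120°)/CH3(60°) gauche 6.3; tBu(120°)/SH(180°) gauche 4.6; OCH3(240°)/SH(180°) gauche 3.2 → 14.1 kJ/mol.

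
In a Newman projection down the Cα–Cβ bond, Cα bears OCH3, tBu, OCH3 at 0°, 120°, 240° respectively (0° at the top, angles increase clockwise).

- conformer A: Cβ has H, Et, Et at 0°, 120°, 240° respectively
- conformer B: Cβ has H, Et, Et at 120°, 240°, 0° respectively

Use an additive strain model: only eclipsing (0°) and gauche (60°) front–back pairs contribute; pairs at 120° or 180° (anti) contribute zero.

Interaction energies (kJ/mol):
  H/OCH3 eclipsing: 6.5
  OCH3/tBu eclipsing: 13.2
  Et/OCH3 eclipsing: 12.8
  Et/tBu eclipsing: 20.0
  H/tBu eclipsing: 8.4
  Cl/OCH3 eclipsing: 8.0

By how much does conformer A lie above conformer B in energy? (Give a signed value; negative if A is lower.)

+5.3 kJ/mol

A is eclipsed. OCH3 at 0° is eclipsed with H at 0° (6.5); tBu at 120° is eclipsed with Et at 120° (20.0); OCH3 at 240° is eclipsed with Et at 240° (12.8). Total 39.3 kJ/mol.
B is eclipsed. OCH3 at 0° is eclipsed with Et at 0° (12.8); tBu at 120° is eclipsed with H at 120° (8.4); OCH3 at 240° is eclipsed with Et at 240° (12.8). Total 34.0 kJ/mol.
E(A) − E(B) = 39.3 − 34.0 = +5.3 kJ/mol.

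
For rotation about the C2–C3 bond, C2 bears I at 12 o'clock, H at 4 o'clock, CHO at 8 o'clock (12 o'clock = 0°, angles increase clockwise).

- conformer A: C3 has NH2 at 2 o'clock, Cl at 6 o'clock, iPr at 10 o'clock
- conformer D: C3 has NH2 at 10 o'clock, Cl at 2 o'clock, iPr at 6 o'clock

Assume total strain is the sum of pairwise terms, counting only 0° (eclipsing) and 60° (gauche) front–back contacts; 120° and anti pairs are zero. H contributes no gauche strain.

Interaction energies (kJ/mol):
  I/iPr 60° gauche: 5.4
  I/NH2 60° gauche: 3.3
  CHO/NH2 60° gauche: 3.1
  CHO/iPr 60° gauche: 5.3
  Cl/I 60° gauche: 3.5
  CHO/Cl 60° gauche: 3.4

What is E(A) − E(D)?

+2.2 kJ/mol

A (staggered): I(0°)/NH2(60°) gauche 3.3; I(0°)/iPr(300°) gauche 5.4; CHO(240°)/Cl(180°) gauche 3.4; CHO(240°)/iPr(300°) gauche 5.3 → 17.4 kJ/mol.
D (staggered): I(0°)/NH2(300°) gauche 3.3; I(0°)/Cl(60°) gauche 3.5; CHO(240°)/NH2(300°) gauche 3.1; CHO(240°)/iPr(180°) gauche 5.3 → 15.2 kJ/mol.
E(A) − E(D) = 17.4 − 15.2 = +2.2 kJ/mol.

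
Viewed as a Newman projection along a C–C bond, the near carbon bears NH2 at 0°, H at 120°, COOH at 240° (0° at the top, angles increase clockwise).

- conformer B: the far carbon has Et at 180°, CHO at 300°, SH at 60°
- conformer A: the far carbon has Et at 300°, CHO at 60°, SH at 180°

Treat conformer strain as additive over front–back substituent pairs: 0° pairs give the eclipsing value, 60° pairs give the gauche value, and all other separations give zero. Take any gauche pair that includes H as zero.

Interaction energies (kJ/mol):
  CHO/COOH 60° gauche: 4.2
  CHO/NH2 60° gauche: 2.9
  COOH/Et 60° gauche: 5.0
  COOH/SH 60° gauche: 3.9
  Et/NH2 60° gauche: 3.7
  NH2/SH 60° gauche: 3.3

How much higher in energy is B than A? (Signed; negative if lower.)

-0.1 kJ/mol

B is staggered. NH2 at 0° is gauche with CHO at 300° (2.9); NH2 at 0° is gauche with SH at 60° (3.3); COOH at 240° is gauche with Et at 180° (5.0); COOH at 240° is gauche with CHO at 300° (4.2). Total 15.4 kJ/mol.
A is staggered. NH2 at 0° is gauche with Et at 300° (3.7); NH2 at 0° is gauche with CHO at 60° (2.9); COOH at 240° is gauche with Et at 300° (5.0); COOH at 240° is gauche with SH at 180° (3.9). Total 15.5 kJ/mol.
E(B) − E(A) = 15.4 − 15.5 = -0.1 kJ/mol.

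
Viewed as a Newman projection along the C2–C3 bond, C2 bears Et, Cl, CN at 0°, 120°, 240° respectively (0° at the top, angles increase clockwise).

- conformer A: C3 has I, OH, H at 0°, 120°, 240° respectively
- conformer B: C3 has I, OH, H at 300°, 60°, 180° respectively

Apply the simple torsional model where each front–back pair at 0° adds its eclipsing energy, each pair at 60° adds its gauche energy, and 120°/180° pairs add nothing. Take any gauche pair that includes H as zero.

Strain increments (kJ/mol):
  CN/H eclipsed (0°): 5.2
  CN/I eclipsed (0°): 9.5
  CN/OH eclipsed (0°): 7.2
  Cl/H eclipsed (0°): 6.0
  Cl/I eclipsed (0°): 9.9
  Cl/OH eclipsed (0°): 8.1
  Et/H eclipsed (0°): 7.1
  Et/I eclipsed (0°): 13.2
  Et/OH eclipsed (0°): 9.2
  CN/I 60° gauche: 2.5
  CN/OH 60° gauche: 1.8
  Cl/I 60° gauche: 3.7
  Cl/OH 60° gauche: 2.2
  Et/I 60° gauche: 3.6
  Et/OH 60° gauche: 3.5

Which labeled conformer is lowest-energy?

B

A (eclipsed): Et(0°)/I(0°) eclipsed 13.2; Cl(120°)/OH(120°) eclipsed 8.1; CN(240°)/H(240°) eclipsed 5.2 → 26.5 kJ/mol.
B (staggered): Et(0°)/I(300°) gauche 3.6; Et(0°)/OH(60°) gauche 3.5; Cl(120°)/OH(60°) gauche 2.2; CN(240°)/I(300°) gauche 2.5 → 11.8 kJ/mol.
B has the lowest total (11.8 kJ/mol).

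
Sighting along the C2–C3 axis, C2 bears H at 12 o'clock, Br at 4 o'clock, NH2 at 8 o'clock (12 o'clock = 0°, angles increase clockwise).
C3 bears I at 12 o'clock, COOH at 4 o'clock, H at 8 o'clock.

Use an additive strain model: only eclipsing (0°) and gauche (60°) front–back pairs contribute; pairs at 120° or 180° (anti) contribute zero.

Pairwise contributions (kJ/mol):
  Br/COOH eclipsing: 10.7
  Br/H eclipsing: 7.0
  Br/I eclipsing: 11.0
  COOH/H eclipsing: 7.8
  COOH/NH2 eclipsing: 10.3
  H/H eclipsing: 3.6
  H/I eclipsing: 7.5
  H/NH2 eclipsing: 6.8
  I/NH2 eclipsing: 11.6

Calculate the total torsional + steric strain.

This conformer is eclipsed. H at 0° is eclipsed with I at 0° (7.5); Br at 120° is eclipsed with COOH at 120° (10.7); NH2 at 240° is eclipsed with H at 240° (6.8). Total 25.0 kJ/mol.

25.0 kJ/mol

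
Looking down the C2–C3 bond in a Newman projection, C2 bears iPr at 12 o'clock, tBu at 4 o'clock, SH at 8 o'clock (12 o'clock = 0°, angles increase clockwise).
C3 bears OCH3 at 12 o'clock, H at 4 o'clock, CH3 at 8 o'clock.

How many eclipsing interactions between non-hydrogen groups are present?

2

Non-H eclipsing pairs: iPr(0°)/OCH3(0°); SH(240°)/CH3(240°) — 2 interactions.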